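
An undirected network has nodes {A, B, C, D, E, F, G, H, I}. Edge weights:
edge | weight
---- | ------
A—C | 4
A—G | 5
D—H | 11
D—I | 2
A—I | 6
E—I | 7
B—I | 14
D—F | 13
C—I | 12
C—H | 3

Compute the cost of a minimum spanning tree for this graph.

54

Kruskal's algorithm — process edges by increasing weight (ties by edge label):
D—I (2): add — endpoints in different components.
C—H (3): add — endpoints in different components.
A—C (4): add — endpoints in different components.
A—G (5): add — endpoints in different components.
A—I (6): add — endpoints in different components.
E—I (7): add — endpoints in different components.
D—H (11): skip — D and H already connected.
C—I (12): skip — C and I already connected.
D—F (13): add — endpoints in different components.
B—I (14): add — endpoints in different components.
MST edges: D—I, C—H, A—C, A—G, A—I, E—I, D—F, B—I; total weight 2+3+4+5+6+7+13+14 = 54.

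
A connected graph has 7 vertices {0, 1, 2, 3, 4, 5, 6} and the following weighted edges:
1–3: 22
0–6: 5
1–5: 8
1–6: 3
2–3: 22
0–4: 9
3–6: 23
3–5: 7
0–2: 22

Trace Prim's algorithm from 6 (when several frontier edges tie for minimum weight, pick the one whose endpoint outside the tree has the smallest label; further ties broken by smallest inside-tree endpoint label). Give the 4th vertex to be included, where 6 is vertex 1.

5

Prim, starting at 6.
Step 1: frontier [1–6 3, 0–6 5, 3–6 23] → take 1–6 (3); add 1.
Step 2: frontier [1–5 8, 1–3 22, 0–6 5, 3–6 23] → take 0–6 (5); add 0.
Step 3: frontier [0–4 9, 0–2 22, 1–5 8, 1–3 22, 3–6 23] → take 1–5 (8); add 5.
Step 4: frontier [0–4 9, 0–2 22, 1–3 22, 3–5 7, 3–6 23] → take 3–5 (7); add 3.
Step 5: frontier [0–4 9, 0–2 22, 2–3 22] → take 0–4 (9); add 4.
Step 6: frontier [0–2 22, 2–3 22] → take 0–2 (22); add 2.
Vertex order: 6, 1, 0, 5, 3, 4, 2. The 4th vertex is 5.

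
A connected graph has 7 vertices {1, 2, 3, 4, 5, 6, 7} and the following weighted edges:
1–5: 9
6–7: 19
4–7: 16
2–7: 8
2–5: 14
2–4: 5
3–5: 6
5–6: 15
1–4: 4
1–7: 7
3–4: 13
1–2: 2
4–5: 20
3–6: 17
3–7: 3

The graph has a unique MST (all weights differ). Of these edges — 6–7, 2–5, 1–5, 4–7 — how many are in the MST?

Kruskal's algorithm — process edges by increasing weight (ties by edge label):
1–2 (2): add. Components now {1,2} {3} {4} {5} {6} {7}
3–7 (3): add. Components now {1,2} {3,7} {4} {5} {6}
1–4 (4): add. Components now {1,2,4} {3,7} {5} {6}
2–4 (5): skip — 2 and 4 already connected.
3–5 (6): add. Components now {1,2,4} {3,5,7} {6}
1–7 (7): add. Components now {1,2,3,4,5,7} {6}
2–7 (8): skip — 2 and 7 already connected.
1–5 (9): skip — 1 and 5 already connected.
3–4 (13): skip — 3 and 4 already connected.
2–5 (14): skip — 2 and 5 already connected.
5–6 (15): add. Components now {1,2,3,4,5,6,7}
MST edge set: {1–2, 3–7, 1–4, 3–5, 1–7, 5–6}.
Of the listed edges, {} are in the MST → 0.

0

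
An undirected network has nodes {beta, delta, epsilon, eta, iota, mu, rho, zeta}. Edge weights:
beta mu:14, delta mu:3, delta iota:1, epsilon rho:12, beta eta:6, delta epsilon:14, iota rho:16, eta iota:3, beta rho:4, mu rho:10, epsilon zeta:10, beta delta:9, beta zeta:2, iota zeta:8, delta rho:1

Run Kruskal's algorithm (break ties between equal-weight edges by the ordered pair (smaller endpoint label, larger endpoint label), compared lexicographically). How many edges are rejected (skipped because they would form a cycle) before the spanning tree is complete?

3

Kruskal's algorithm — process edges by increasing weight (ties by edge label):
delta iota (1): add — endpoints in different components.
delta rho (1): add — endpoints in different components.
beta zeta (2): add — endpoints in different components.
delta mu (3): add — endpoints in different components.
eta iota (3): add — endpoints in different components.
beta rho (4): add — endpoints in different components.
beta eta (6): skip — beta and eta already connected.
iota zeta (8): skip — iota and zeta already connected.
beta delta (9): skip — beta and delta already connected.
epsilon zeta (10): add — endpoints in different components.
Edges rejected before the tree was complete: 3.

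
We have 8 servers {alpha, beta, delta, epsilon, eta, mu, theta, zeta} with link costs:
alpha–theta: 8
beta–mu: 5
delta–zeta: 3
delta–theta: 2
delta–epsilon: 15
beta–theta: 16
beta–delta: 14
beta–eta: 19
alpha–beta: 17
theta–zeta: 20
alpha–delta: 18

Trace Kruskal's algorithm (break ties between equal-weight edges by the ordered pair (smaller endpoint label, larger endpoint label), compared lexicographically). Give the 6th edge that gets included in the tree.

Sort edges by weight, then run Kruskal:
delta–theta (2): add — endpoints in different components.
delta–zeta (3): add — endpoints in different components.
beta–mu (5): add — endpoints in different components.
alpha–theta (8): add — endpoints in different components.
beta–delta (14): add — endpoints in different components.
delta–epsilon (15): add — endpoints in different components.
beta–theta (16): skip — theta and beta already connected.
alpha–beta (17): skip — alpha and beta already connected.
alpha–delta (18): skip — delta and alpha already connected.
beta–eta (19): add — endpoints in different components.
The 6th edge added is delta–epsilon.

delta-epsilon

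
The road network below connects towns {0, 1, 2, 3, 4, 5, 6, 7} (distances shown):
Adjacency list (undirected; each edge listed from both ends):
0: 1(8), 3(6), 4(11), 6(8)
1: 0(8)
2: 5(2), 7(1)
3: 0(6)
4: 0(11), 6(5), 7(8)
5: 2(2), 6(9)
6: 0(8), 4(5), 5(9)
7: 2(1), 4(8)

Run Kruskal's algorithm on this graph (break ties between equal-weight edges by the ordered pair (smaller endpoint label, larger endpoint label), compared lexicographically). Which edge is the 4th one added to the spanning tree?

0-3

Kruskal's algorithm — process edges by increasing weight (ties by edge label):
2 7 (1): add — endpoints in different components.
2 5 (2): add — endpoints in different components.
4 6 (5): add — endpoints in different components.
0 3 (6): add — endpoints in different components.
0 1 (8): add — endpoints in different components.
0 6 (8): add — endpoints in different components.
4 7 (8): add — endpoints in different components.
The 4th edge added is 0 3.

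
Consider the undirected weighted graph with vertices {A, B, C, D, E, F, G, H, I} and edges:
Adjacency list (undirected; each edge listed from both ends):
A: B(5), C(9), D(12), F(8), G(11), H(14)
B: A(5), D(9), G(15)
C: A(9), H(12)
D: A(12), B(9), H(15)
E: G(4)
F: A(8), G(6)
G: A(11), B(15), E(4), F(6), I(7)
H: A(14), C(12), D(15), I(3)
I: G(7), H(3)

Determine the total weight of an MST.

51

Prim, starting at G.
Step 1: frontier [E G 4, F G 6, G I 7, A G 11, B G 15] → take E G (4); add E.
Step 2: frontier [F G 6, G I 7, A G 11, B G 15] → take F G (6); add F.
Step 3: frontier [A F 8, G I 7, A G 11, B G 15] → take G I (7); add I.
Step 4: frontier [A F 8, A G 11, B G 15, H I 3] → take H I (3); add H.
Step 5: frontier [A F 8, A G 11, B G 15, C H 12, A H 14, D H 15] → take A F (8); add A.
Step 6: frontier [A B 5, A C 9, A D 12, B G 15, C H 12, D H 15] → take A B (5); add B.
Step 7: frontier [A C 9, A D 12, B D 9, C H 12, D H 15] → take A C (9); add C.
Step 8: frontier [A D 12, B D 9, D H 15] → take B D (9); add D.
MST edges: E G, F G, G I, H I, A F, A B, A C, B D; total weight 4+6+7+3+8+5+9+9 = 51.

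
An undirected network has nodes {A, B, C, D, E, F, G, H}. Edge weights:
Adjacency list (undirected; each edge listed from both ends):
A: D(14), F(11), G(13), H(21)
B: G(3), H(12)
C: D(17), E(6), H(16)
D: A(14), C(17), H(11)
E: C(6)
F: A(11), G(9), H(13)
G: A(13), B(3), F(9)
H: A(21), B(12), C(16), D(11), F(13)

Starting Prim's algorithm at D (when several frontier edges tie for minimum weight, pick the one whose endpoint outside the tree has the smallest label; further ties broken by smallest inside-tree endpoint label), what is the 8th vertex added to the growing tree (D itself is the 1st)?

Prim's algorithm from D:
Step 1: cheapest edge leaving the tree is D–H (11); add H.
Step 2: cheapest edge leaving the tree is B–H (12); add B.
Step 3: cheapest edge leaving the tree is B–G (3); add G.
Step 4: cheapest edge leaving the tree is F–G (9); add F.
Step 5: cheapest edge leaving the tree is A–F (11); add A.
Step 6: cheapest edge leaving the tree is C–H (16); add C.
Step 7: cheapest edge leaving the tree is C–E (6); add E.
Vertex order: D, H, B, G, F, A, C, E. The 8th vertex is E.

E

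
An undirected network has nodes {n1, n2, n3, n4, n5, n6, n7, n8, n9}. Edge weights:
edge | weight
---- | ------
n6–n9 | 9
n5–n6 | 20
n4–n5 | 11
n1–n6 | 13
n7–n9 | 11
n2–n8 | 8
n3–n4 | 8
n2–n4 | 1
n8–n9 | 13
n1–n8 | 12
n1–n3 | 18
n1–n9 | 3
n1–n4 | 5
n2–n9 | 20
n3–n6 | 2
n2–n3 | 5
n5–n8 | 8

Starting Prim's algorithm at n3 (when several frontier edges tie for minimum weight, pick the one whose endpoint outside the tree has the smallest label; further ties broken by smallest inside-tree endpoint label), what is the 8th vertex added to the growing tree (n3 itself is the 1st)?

n5

Prim's algorithm from n3:
Step 1: cheapest edge leaving the tree is n3–n6 (2); add n6.
Step 2: cheapest edge leaving the tree is n2–n3 (5); add n2.
Step 3: cheapest edge leaving the tree is n2–n4 (1); add n4.
Step 4: cheapest edge leaving the tree is n1–n4 (5); add n1.
Step 5: cheapest edge leaving the tree is n1–n9 (3); add n9.
Step 6: cheapest edge leaving the tree is n2–n8 (8); add n8.
Step 7: cheapest edge leaving the tree is n5–n8 (8); add n5.
Step 8: cheapest edge leaving the tree is n7–n9 (11); add n7.
Vertex order: n3, n6, n2, n4, n1, n9, n8, n5, n7. The 8th vertex is n5.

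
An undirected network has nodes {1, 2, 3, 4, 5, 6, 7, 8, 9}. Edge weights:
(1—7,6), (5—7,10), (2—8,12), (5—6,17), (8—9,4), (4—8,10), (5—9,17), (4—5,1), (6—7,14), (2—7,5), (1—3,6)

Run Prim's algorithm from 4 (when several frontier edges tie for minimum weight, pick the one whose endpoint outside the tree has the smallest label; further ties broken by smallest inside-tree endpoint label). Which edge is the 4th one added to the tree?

1-7

Prim's algorithm from 4:
Step 1: frontier [4—5 1, 4—8 10] → take 4—5 (1); add 5.
Step 2: frontier [4—8 10, 5—7 10, 5—6 17, 5—9 17] → take 5—7 (10); add 7.
Step 3: frontier [4—8 10, 5—6 17, 5—9 17, 2—7 5, 1—7 6, 6—7 14] → take 2—7 (5); add 2.
Step 4: frontier [2—8 12, 4—8 10, 5—6 17, 5—9 17, 1—7 6, 6—7 14] → take 1—7 (6); add 1.
Step 5: frontier [1—3 6, 2—8 12, 4—8 10, 5—6 17, 5—9 17, 6—7 14] → take 1—3 (6); add 3.
Step 6: frontier [2—8 12, 4—8 10, 5—6 17, 5—9 17, 6—7 14] → take 4—8 (10); add 8.
Step 7: frontier [5—6 17, 5—9 17, 6—7 14, 8—9 4] → take 8—9 (4); add 9.
Step 8: frontier [5—6 17, 6—7 14] → take 6—7 (14); add 6.
The 4th edge added is 1—7.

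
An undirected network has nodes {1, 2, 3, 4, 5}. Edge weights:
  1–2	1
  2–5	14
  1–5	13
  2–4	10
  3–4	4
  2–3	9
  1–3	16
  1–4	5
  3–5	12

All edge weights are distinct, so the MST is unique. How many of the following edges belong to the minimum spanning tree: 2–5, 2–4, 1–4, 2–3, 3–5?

Sort edges by weight, then run Kruskal:
1–2 (1): add — endpoints in different components.
3–4 (4): add — endpoints in different components.
1–4 (5): add — endpoints in different components.
2–3 (9): skip — 2 and 3 already connected.
2–4 (10): skip — 2 and 4 already connected.
3–5 (12): add — endpoints in different components.
MST edge set: {1–2, 3–4, 1–4, 3–5}.
Of the listed edges, {1–4, 3–5} are in the MST → 2.

2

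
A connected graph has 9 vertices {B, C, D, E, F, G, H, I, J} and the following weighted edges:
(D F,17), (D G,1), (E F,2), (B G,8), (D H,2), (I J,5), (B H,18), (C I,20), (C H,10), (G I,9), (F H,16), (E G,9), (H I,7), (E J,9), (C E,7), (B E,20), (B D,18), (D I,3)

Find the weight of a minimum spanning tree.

37

Kruskal's algorithm — process edges by increasing weight (ties by edge label):
D G (1): add — endpoints in different components.
D H (2): add — endpoints in different components.
E F (2): add — endpoints in different components.
D I (3): add — endpoints in different components.
I J (5): add — endpoints in different components.
C E (7): add — endpoints in different components.
H I (7): skip — H and I already connected.
B G (8): add — endpoints in different components.
E G (9): add — endpoints in different components.
MST edges: D G, D H, E F, D I, I J, C E, B G, E G; total weight 1+2+2+3+5+7+8+9 = 37.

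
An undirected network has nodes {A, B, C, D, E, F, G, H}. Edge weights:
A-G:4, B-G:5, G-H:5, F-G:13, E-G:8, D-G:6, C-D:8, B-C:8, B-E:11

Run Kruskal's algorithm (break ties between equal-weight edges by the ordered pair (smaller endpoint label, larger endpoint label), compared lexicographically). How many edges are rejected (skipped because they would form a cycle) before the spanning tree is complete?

2

Kruskal: consider edges lightest-first.
A-G (4): add — endpoints in different components.
B-G (5): add — endpoints in different components.
G-H (5): add — endpoints in different components.
D-G (6): add — endpoints in different components.
B-C (8): add — endpoints in different components.
C-D (8): skip — C and D already connected.
E-G (8): add — endpoints in different components.
B-E (11): skip — B and E already connected.
F-G (13): add — endpoints in different components.
Edges rejected before the tree was complete: 2.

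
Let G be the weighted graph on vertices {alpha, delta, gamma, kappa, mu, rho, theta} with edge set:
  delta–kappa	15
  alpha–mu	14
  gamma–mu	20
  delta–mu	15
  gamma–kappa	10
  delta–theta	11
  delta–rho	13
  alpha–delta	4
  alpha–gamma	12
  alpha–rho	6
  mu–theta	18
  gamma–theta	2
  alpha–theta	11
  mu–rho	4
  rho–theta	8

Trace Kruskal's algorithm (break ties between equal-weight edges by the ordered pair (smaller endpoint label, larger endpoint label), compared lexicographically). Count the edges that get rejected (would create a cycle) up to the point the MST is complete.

0

Sort edges by weight, then run Kruskal:
gamma–theta (2): add — endpoints in different components.
alpha–delta (4): add — endpoints in different components.
mu–rho (4): add — endpoints in different components.
alpha–rho (6): add — endpoints in different components.
rho–theta (8): add — endpoints in different components.
gamma–kappa (10): add — endpoints in different components.
Edges rejected before the tree was complete: 0.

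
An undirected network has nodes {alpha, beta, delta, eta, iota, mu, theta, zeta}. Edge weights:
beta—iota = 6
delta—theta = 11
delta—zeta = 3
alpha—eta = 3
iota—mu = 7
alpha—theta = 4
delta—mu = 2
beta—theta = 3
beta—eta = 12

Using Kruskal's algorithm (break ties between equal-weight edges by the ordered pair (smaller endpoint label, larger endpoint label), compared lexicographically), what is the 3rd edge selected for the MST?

Kruskal: consider edges lightest-first.
delta—mu (2): add — endpoints in different components.
alpha—eta (3): add — endpoints in different components.
beta—theta (3): add — endpoints in different components.
delta—zeta (3): add — endpoints in different components.
alpha—theta (4): add — endpoints in different components.
beta—iota (6): add — endpoints in different components.
iota—mu (7): add — endpoints in different components.
The 3rd edge added is beta—theta.

beta-theta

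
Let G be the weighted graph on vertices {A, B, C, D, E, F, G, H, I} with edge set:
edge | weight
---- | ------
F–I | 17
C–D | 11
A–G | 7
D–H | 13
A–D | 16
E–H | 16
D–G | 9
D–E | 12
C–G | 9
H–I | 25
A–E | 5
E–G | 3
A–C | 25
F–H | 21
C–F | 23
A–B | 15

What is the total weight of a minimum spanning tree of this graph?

92

Sort edges by weight, then run Kruskal:
E–G (3): add — endpoints in different components.
A–E (5): add — endpoints in different components.
A–G (7): skip — A and G already connected.
C–G (9): add — endpoints in different components.
D–G (9): add — endpoints in different components.
C–D (11): skip — C and D already connected.
D–E (12): skip — D and E already connected.
D–H (13): add — endpoints in different components.
A–B (15): add — endpoints in different components.
A–D (16): skip — A and D already connected.
E–H (16): skip — E and H already connected.
F–I (17): add — endpoints in different components.
F–H (21): add — endpoints in different components.
MST edges: E–G, A–E, C–G, D–G, D–H, A–B, F–I, F–H; total weight 3+5+9+9+13+15+17+21 = 92.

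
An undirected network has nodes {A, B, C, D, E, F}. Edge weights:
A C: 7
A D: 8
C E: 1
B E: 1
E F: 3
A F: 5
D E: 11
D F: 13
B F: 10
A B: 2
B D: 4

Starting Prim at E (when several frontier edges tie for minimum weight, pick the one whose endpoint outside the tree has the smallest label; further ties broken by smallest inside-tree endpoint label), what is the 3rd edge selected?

A-B

Grow the tree from E using Prim:
Step 1: cheapest edge leaving the tree is B E (1); add B.
Step 2: cheapest edge leaving the tree is C E (1); add C.
Step 3: cheapest edge leaving the tree is A B (2); add A.
Step 4: cheapest edge leaving the tree is E F (3); add F.
Step 5: cheapest edge leaving the tree is B D (4); add D.
The 3rd edge added is A B.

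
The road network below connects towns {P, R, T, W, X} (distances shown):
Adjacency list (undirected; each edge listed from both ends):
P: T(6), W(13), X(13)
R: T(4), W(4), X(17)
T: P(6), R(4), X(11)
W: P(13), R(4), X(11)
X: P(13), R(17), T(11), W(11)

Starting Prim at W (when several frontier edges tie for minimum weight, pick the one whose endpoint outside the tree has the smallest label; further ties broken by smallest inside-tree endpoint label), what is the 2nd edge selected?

R-T

Prim, starting at W.
Step 1: frontier [R-W 4, W-X 11, P-W 13] → take R-W (4); add R.
Step 2: frontier [R-T 4, R-X 17, W-X 11, P-W 13] → take R-T (4); add T.
Step 3: frontier [R-X 17, P-T 6, T-X 11, W-X 11, P-W 13] → take P-T (6); add P.
Step 4: frontier [P-X 13, R-X 17, T-X 11, W-X 11] → take T-X (11); add X.
The 2nd edge added is R-T.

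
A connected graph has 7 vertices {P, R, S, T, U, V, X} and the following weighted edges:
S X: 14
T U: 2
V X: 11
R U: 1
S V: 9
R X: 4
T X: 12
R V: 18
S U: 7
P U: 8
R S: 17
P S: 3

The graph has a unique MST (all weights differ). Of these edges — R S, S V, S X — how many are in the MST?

1

Kruskal: consider edges lightest-first.
R U (1): add. Components now {R,U} {T} {X} {S} {V} {P}
T U (2): add. Components now {R,T,U} {X} {S} {V} {P}
P S (3): add. Components now {R,T,U} {X} {P,S} {V}
R X (4): add. Components now {R,T,U,X} {P,S} {V}
S U (7): add. Components now {P,R,S,T,U,X} {V}
P U (8): skip — U and P already connected.
S V (9): add. Components now {P,R,S,T,U,V,X}
MST edge set: {R U, T U, P S, R X, S U, S V}.
Of the listed edges, {S V} are in the MST → 1.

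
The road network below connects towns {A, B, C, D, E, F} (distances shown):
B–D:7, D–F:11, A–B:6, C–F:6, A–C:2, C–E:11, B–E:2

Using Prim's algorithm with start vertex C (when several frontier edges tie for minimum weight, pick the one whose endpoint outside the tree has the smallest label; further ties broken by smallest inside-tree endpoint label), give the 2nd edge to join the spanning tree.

Prim, starting at C.
Step 1: cheapest edge leaving the tree is A–C (2); add A.
Step 2: cheapest edge leaving the tree is A–B (6); add B.
Step 3: cheapest edge leaving the tree is B–E (2); add E.
Step 4: cheapest edge leaving the tree is C–F (6); add F.
Step 5: cheapest edge leaving the tree is B–D (7); add D.
The 2nd edge added is A–B.

A-B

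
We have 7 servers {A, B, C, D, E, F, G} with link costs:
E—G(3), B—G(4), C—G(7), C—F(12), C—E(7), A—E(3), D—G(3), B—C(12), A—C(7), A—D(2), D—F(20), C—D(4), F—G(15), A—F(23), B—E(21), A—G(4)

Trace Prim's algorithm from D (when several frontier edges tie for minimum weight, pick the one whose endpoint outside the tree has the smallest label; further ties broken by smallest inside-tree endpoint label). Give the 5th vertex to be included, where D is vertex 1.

B

Prim's algorithm from D:
Step 1: cheapest edge leaving the tree is A—D (2); add A.
Step 2: cheapest edge leaving the tree is A—E (3); add E.
Step 3: cheapest edge leaving the tree is D—G (3); add G.
Step 4: cheapest edge leaving the tree is B—G (4); add B.
Step 5: cheapest edge leaving the tree is C—D (4); add C.
Step 6: cheapest edge leaving the tree is C—F (12); add F.
Vertex order: D, A, E, G, B, C, F. The 5th vertex is B.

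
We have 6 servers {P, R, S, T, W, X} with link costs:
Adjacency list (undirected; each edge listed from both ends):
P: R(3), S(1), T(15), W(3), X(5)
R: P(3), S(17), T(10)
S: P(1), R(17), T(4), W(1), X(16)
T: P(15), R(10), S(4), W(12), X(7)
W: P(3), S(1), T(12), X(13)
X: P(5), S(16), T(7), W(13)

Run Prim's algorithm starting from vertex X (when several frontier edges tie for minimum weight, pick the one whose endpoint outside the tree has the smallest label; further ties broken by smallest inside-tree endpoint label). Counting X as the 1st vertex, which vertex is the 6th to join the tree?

Prim, starting at X.
Step 1: frontier [P X 5, T X 7, W X 13, S X 16] → take P X (5); add P.
Step 2: frontier [P S 1, P R 3, P W 3, P T 15, T X 7, W X 13, S X 16] → take P S (1); add S.
Step 3: frontier [P R 3, P W 3, P T 15, S W 1, S T 4, R S 17, T X 7, W X 13] → take S W (1); add W.
Step 4: frontier [P R 3, P T 15, S T 4, R S 17, T W 12, T X 7] → take P R (3); add R.
Step 5: frontier [P T 15, R T 10, S T 4, T W 12, T X 7] → take S T (4); add T.
Vertex order: X, P, S, W, R, T. The 6th vertex is T.

T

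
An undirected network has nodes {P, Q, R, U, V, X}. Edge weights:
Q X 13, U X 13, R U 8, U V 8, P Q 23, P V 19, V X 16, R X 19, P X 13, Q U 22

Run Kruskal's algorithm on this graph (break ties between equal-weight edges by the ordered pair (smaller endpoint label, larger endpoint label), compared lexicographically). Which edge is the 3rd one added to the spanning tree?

Kruskal: consider edges lightest-first.
R U (8): add. Components now {Q} {X} {V} {R,U} {P}
U V (8): add. Components now {Q} {X} {R,U,V} {P}
P X (13): add. Components now {Q} {P,X} {R,U,V}
Q X (13): add. Components now {P,Q,X} {R,U,V}
U X (13): add. Components now {P,Q,R,U,V,X}
The 3rd edge added is P X.

P-X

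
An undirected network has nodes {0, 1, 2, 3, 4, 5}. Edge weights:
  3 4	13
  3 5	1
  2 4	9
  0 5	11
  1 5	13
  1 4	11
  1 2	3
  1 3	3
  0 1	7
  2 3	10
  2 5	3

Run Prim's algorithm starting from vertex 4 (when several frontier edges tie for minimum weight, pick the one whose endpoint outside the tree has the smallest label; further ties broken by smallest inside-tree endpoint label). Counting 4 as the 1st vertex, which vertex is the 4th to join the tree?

3

Prim, starting at 4.
Step 1: frontier [2 4 9, 1 4 11, 3 4 13] → take 2 4 (9); add 2.
Step 2: frontier [1 2 3, 2 5 3, 2 3 10, 1 4 11, 3 4 13] → take 1 2 (3); add 1.
Step 3: frontier [1 3 3, 0 1 7, 1 5 13, 2 5 3, 2 3 10, 3 4 13] → take 1 3 (3); add 3.
Step 4: frontier [0 1 7, 1 5 13, 2 5 3, 3 5 1] → take 3 5 (1); add 5.
Step 5: frontier [0 1 7, 0 5 11] → take 0 1 (7); add 0.
Vertex order: 4, 2, 1, 3, 5, 0. The 4th vertex is 3.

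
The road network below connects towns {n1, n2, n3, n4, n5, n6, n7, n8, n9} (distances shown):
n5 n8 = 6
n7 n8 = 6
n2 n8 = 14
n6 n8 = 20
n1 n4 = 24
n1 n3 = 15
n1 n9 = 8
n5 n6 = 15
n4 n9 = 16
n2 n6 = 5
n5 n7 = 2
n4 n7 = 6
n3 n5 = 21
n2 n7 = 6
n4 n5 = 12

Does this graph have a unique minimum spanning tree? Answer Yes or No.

Kruskal: consider edges lightest-first.
n5 n7 (2): add — endpoints in different components.
n2 n6 (5): add — endpoints in different components.
n2 n7 (6): add — endpoints in different components.
n4 n7 (6): add — endpoints in different components.
n5 n8 (6): add — endpoints in different components.
n7 n8 (6): skip — n7 and n8 already connected.
n1 n9 (8): add — endpoints in different components.
n4 n5 (12): skip — n4 and n5 already connected.
n2 n8 (14): skip — n8 and n2 already connected.
n1 n3 (15): add — endpoints in different components.
n5 n6 (15): skip — n6 and n5 already connected.
n4 n9 (16): add — endpoints in different components.
Non-tree edge n7 n8 has weight 6, equal to the heaviest edge on its tree cycle — swapping gives another MST of the same weight. Not unique.

No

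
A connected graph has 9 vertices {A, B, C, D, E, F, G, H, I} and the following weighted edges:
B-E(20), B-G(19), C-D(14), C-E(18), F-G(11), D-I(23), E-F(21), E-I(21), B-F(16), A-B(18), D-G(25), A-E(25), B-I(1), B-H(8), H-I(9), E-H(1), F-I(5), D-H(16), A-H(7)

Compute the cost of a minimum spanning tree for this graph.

Grow the tree from A using Prim:
Step 1: cheapest edge leaving the tree is A-H (7); add H.
Step 2: cheapest edge leaving the tree is E-H (1); add E.
Step 3: cheapest edge leaving the tree is B-H (8); add B.
Step 4: cheapest edge leaving the tree is B-I (1); add I.
Step 5: cheapest edge leaving the tree is F-I (5); add F.
Step 6: cheapest edge leaving the tree is F-G (11); add G.
Step 7: cheapest edge leaving the tree is D-H (16); add D.
Step 8: cheapest edge leaving the tree is C-D (14); add C.
MST edges: A-H, E-H, B-H, B-I, F-I, F-G, D-H, C-D; total weight 7+1+8+1+5+11+16+14 = 63.

63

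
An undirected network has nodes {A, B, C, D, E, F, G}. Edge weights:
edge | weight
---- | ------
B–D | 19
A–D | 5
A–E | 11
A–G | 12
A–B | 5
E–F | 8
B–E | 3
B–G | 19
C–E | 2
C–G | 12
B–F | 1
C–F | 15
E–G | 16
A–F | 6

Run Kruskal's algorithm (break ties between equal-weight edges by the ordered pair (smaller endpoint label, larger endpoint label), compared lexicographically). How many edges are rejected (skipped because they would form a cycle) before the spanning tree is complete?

Kruskal's algorithm — process edges by increasing weight (ties by edge label):
B–F (1): add — endpoints in different components.
C–E (2): add — endpoints in different components.
B–E (3): add — endpoints in different components.
A–B (5): add — endpoints in different components.
A–D (5): add — endpoints in different components.
A–F (6): skip — A and F already connected.
E–F (8): skip — E and F already connected.
A–E (11): skip — A and E already connected.
A–G (12): add — endpoints in different components.
Edges rejected before the tree was complete: 3.

3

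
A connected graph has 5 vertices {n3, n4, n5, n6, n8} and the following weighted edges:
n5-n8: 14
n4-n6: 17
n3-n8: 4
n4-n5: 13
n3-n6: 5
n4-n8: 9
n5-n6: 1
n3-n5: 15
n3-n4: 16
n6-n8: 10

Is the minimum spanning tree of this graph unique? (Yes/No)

Kruskal's algorithm — process edges by increasing weight (ties by edge label):
n5-n6 (1): add — endpoints in different components.
n3-n8 (4): add — endpoints in different components.
n3-n6 (5): add — endpoints in different components.
n4-n8 (9): add — endpoints in different components.
Every non-tree edge has weight strictly greater than the heaviest edge on the tree path between its endpoints, so the MST is unique.

Yes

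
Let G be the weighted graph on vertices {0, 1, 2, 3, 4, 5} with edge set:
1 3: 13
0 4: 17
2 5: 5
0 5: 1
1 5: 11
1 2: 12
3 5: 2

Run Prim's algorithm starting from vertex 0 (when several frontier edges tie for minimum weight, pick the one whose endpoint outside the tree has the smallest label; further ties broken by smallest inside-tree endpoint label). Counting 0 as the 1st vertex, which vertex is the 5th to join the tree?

Prim, starting at 0.
Step 1: frontier [0 5 1, 0 4 17] → take 0 5 (1); add 5.
Step 2: frontier [0 4 17, 3 5 2, 2 5 5, 1 5 11] → take 3 5 (2); add 3.
Step 3: frontier [0 4 17, 1 3 13, 2 5 5, 1 5 11] → take 2 5 (5); add 2.
Step 4: frontier [0 4 17, 1 2 12, 1 3 13, 1 5 11] → take 1 5 (11); add 1.
Step 5: frontier [0 4 17] → take 0 4 (17); add 4.
Vertex order: 0, 5, 3, 2, 1, 4. The 5th vertex is 1.

1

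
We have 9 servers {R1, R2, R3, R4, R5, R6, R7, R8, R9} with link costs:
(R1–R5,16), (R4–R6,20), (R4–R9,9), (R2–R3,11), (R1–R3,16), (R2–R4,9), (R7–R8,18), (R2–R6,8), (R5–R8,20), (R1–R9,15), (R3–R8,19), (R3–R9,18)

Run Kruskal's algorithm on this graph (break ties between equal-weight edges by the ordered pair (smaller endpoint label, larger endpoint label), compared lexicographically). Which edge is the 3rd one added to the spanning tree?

Kruskal's algorithm — process edges by increasing weight (ties by edge label):
R2–R6 (8): add — endpoints in different components.
R2–R4 (9): add — endpoints in different components.
R4–R9 (9): add — endpoints in different components.
R2–R3 (11): add — endpoints in different components.
R1–R9 (15): add — endpoints in different components.
R1–R3 (16): skip — R1 and R3 already connected.
R1–R5 (16): add — endpoints in different components.
R3–R9 (18): skip — R9 and R3 already connected.
R7–R8 (18): add — endpoints in different components.
R3–R8 (19): add — endpoints in different components.
The 3rd edge added is R4–R9.

R4-R9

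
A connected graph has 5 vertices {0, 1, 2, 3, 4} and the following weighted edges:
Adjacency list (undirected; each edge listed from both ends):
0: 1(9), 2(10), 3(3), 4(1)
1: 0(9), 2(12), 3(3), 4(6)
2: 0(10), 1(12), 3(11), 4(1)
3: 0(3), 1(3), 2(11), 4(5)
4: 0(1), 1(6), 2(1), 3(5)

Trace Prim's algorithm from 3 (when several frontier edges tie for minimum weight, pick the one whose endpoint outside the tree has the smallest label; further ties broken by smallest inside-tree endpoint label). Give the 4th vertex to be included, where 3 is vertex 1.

Grow the tree from 3 using Prim:
Step 1: cheapest edge leaving the tree is 0 3 (3); add 0.
Step 2: cheapest edge leaving the tree is 0 4 (1); add 4.
Step 3: cheapest edge leaving the tree is 2 4 (1); add 2.
Step 4: cheapest edge leaving the tree is 1 3 (3); add 1.
Vertex order: 3, 0, 4, 2, 1. The 4th vertex is 2.

2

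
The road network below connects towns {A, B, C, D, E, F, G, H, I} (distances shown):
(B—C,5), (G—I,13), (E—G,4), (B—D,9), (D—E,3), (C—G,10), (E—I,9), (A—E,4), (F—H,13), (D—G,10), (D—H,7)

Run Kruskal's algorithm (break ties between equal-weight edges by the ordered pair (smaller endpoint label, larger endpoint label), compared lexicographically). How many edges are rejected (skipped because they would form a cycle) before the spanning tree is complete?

Kruskal: consider edges lightest-first.
D—E (3): add — endpoints in different components.
A—E (4): add — endpoints in different components.
E—G (4): add — endpoints in different components.
B—C (5): add — endpoints in different components.
D—H (7): add — endpoints in different components.
B—D (9): add — endpoints in different components.
E—I (9): add — endpoints in different components.
C—G (10): skip — C and G already connected.
D—G (10): skip — D and G already connected.
F—H (13): add — endpoints in different components.
Edges rejected before the tree was complete: 2.

2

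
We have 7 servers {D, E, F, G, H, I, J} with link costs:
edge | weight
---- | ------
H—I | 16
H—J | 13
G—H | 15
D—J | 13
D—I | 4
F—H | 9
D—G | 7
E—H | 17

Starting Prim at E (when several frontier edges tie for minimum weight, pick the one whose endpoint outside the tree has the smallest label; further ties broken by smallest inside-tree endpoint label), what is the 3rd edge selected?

H-J

Grow the tree from E using Prim:
Step 1: frontier [E—H 17] → take E—H (17); add H.
Step 2: frontier [F—H 9, H—J 13, G—H 15, H—I 16] → take F—H (9); add F.
Step 3: frontier [H—J 13, G—H 15, H—I 16] → take H—J (13); add J.
Step 4: frontier [G—H 15, H—I 16, D—J 13] → take D—J (13); add D.
Step 5: frontier [D—I 4, D—G 7, G—H 15, H—I 16] → take D—I (4); add I.
Step 6: frontier [D—G 7, G—H 15] → take D—G (7); add G.
The 3rd edge added is H—J.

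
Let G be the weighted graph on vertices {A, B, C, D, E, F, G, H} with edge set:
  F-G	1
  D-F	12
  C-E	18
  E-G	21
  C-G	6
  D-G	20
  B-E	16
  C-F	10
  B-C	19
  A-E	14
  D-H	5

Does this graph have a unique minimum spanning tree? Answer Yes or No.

Yes

Kruskal: consider edges lightest-first.
F-G (1): add — endpoints in different components.
D-H (5): add — endpoints in different components.
C-G (6): add — endpoints in different components.
C-F (10): skip — C and F already connected.
D-F (12): add — endpoints in different components.
A-E (14): add — endpoints in different components.
B-E (16): add — endpoints in different components.
C-E (18): add — endpoints in different components.
Every non-tree edge has weight strictly greater than the heaviest edge on the tree path between its endpoints, so the MST is unique.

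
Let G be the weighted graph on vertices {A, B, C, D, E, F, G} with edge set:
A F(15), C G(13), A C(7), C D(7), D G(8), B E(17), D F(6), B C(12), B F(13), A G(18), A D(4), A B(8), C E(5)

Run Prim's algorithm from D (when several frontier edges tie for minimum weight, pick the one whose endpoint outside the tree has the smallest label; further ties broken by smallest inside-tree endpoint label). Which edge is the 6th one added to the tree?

D-G

Grow the tree from D using Prim:
Step 1: frontier [A D 4, D F 6, C D 7, D G 8] → take A D (4); add A.
Step 2: frontier [A C 7, A B 8, A F 15, A G 18, D F 6, C D 7, D G 8] → take D F (6); add F.
Step 3: frontier [A C 7, A B 8, A G 18, C D 7, D G 8, B F 13] → take A C (7); add C.
Step 4: frontier [A B 8, A G 18, C E 5, B C 12, C G 13, D G 8, B F 13] → take C E (5); add E.
Step 5: frontier [A B 8, A G 18, B C 12, C G 13, D G 8, B E 17, B F 13] → take A B (8); add B.
Step 6: frontier [A G 18, C G 13, D G 8] → take D G (8); add G.
The 6th edge added is D G.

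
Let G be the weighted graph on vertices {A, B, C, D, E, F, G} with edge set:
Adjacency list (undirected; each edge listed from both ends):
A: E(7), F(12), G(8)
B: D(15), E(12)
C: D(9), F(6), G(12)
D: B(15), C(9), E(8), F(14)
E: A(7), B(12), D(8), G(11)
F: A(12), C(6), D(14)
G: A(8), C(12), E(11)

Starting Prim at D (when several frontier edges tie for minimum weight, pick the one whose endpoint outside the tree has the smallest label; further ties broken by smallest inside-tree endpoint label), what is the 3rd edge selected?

Prim, starting at D.
Step 1: cheapest edge leaving the tree is D—E (8); add E.
Step 2: cheapest edge leaving the tree is A—E (7); add A.
Step 3: cheapest edge leaving the tree is A—G (8); add G.
Step 4: cheapest edge leaving the tree is C—D (9); add C.
Step 5: cheapest edge leaving the tree is C—F (6); add F.
Step 6: cheapest edge leaving the tree is B—E (12); add B.
The 3rd edge added is A—G.

A-G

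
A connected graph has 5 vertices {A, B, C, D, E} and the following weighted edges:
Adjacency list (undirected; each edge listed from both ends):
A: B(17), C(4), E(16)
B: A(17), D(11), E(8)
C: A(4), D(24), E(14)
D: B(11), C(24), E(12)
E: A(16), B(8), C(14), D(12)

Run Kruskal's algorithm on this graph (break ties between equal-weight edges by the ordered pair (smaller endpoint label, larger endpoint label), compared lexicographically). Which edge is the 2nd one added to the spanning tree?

B-E

Sort edges by weight, then run Kruskal:
A—C (4): add — endpoints in different components.
B—E (8): add — endpoints in different components.
B—D (11): add — endpoints in different components.
D—E (12): skip — D and E already connected.
C—E (14): add — endpoints in different components.
The 2nd edge added is B—E.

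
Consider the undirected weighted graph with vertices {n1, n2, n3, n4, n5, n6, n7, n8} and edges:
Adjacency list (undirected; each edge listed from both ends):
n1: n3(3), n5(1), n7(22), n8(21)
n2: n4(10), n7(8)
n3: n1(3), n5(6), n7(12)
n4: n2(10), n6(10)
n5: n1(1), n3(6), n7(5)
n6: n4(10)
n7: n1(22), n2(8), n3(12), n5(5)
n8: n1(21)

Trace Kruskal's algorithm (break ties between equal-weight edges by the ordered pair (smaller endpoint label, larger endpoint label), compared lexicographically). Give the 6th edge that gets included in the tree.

Kruskal: consider edges lightest-first.
n1 n5 (1): add — endpoints in different components.
n1 n3 (3): add — endpoints in different components.
n5 n7 (5): add — endpoints in different components.
n3 n5 (6): skip — n5 and n3 already connected.
n2 n7 (8): add — endpoints in different components.
n2 n4 (10): add — endpoints in different components.
n4 n6 (10): add — endpoints in different components.
n3 n7 (12): skip — n7 and n3 already connected.
n1 n8 (21): add — endpoints in different components.
The 6th edge added is n4 n6.

n4-n6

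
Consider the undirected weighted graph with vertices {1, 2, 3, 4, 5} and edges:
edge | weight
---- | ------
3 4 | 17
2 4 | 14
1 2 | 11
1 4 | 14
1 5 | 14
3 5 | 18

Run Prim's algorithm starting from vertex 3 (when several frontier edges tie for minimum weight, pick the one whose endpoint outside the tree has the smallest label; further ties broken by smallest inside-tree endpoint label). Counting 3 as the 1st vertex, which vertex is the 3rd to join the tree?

Grow the tree from 3 using Prim:
Step 1: frontier [3 4 17, 3 5 18] → take 3 4 (17); add 4.
Step 2: frontier [3 5 18, 1 4 14, 2 4 14] → take 1 4 (14); add 1.
Step 3: frontier [1 2 11, 1 5 14, 3 5 18, 2 4 14] → take 1 2 (11); add 2.
Step 4: frontier [1 5 14, 3 5 18] → take 1 5 (14); add 5.
Vertex order: 3, 4, 1, 2, 5. The 3rd vertex is 1.

1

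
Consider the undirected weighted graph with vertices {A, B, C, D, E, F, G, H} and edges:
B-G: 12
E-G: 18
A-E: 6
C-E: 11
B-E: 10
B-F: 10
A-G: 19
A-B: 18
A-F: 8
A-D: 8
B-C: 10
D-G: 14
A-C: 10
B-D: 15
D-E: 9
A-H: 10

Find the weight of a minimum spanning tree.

64

Sort edges by weight, then run Kruskal:
A-E (6): add — endpoints in different components.
A-D (8): add — endpoints in different components.
A-F (8): add — endpoints in different components.
D-E (9): skip — D and E already connected.
A-C (10): add — endpoints in different components.
A-H (10): add — endpoints in different components.
B-C (10): add — endpoints in different components.
B-E (10): skip — B and E already connected.
B-F (10): skip — B and F already connected.
C-E (11): skip — C and E already connected.
B-G (12): add — endpoints in different components.
MST edges: A-E, A-D, A-F, A-C, A-H, B-C, B-G; total weight 6+8+8+10+10+10+12 = 64.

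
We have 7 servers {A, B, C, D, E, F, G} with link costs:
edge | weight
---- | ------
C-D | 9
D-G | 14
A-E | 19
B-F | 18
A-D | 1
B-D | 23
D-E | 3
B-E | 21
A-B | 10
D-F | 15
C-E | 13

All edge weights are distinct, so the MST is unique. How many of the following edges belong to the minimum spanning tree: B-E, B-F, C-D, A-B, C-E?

Kruskal's algorithm — process edges by increasing weight (ties by edge label):
A-D (1): add — endpoints in different components.
D-E (3): add — endpoints in different components.
C-D (9): add — endpoints in different components.
A-B (10): add — endpoints in different components.
C-E (13): skip — C and E already connected.
D-G (14): add — endpoints in different components.
D-F (15): add — endpoints in different components.
MST edge set: {A-D, D-E, C-D, A-B, D-G, D-F}.
Of the listed edges, {C-D, A-B} are in the MST → 2.

2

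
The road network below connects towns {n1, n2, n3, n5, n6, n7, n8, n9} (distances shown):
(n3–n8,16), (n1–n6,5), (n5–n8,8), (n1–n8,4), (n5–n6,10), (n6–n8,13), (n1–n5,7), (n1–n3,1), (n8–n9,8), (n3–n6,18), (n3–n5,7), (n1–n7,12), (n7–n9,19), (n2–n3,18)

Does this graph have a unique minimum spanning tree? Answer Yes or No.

Sort edges by weight, then run Kruskal:
n1–n3 (1): add — endpoints in different components.
n1–n8 (4): add — endpoints in different components.
n1–n6 (5): add — endpoints in different components.
n1–n5 (7): add — endpoints in different components.
n3–n5 (7): skip — n5 and n3 already connected.
n5–n8 (8): skip — n5 and n8 already connected.
n8–n9 (8): add — endpoints in different components.
n5–n6 (10): skip — n5 and n6 already connected.
n1–n7 (12): add — endpoints in different components.
n6–n8 (13): skip — n8 and n6 already connected.
n3–n8 (16): skip — n8 and n3 already connected.
n2–n3 (18): add — endpoints in different components.
Non-tree edge n3–n5 has weight 7, equal to the heaviest edge on its tree cycle — swapping gives another MST of the same weight. Not unique.

No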